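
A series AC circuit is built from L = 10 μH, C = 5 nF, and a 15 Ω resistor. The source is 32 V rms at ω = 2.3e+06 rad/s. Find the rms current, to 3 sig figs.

X_L = ωL = 23.0 Ω
X_C = 1/(ωC) = 87.0 Ω
Net reactance X = X_L − X_C = -64.0 Ω
Z = 15.0 − j64.0 Ω
|Z| = √(15.0² + 64.0²) = 65.7 Ω
I = V/|Z| = 32/65.7 = 487 mA

487 mA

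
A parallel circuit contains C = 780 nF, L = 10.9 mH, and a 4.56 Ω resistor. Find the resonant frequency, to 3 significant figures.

ω₀ = 1/√(LC) = 1/√(0.0109 × 7.8e-07) = 10850 rad/s
f₀ = ω₀/(2π) = 1.73 kHz

1.73 kHz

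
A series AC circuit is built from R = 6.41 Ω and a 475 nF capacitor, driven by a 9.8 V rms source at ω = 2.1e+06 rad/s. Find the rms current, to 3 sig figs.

X_C = 1/(ωC) = 1.00 Ω
Z = 6.41 − j1.00 Ω
|Z| = √(6.41² + 1.00²) = 6.49 Ω
I = V/|Z| = 9.8/6.49 = 1.51 A

1.51 A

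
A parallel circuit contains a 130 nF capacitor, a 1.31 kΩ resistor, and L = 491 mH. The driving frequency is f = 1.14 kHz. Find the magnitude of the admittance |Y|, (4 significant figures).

1.001 mS

ω = 2πf = 7163 rad/s
X_L = ωL = 3517 Ω
X_C = 1/(ωC) = 1074 Ω
Parallel: admittances add. Y = 1/R + 1/(jωL) + jωC
Y = (0.0007634 + j0.0006468) S
|Y| = 0.001001 S → |Z| = 1/|Y| = 999.4 Ω, ∠Z = −∠Y = -40.28°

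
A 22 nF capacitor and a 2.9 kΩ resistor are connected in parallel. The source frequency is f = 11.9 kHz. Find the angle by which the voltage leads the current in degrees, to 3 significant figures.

-78.2°

ω = 2πf = 74770 rad/s
X_C = 1/(ωC) = 608 Ω
Parallel: admittances add. Y = 1/R + jωC
Y = (0.000345 + j0.00164) S
|Y| = 0.00168 S → |Z| = 1/|Y| = 595 Ω, ∠Z = −∠Y = -78.2°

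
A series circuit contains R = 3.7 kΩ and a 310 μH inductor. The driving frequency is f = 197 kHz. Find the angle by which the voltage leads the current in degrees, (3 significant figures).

5.92°

ω = 2πf = 1.238e+06 rad/s
X_L = ωL = 384 Ω
Z = 3700 + j384 Ω
|Z| = √(3700² + 384²) = 3720 Ω
∠Z = arctan(384/3700) = 5.92°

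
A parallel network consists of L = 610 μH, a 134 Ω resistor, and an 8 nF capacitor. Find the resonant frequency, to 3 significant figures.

72.0 kHz

ω₀ = 1/√(LC) = 1/√(0.00061 × 8e-09) = 452700 rad/s
f₀ = ω₀/(2π) = 72.0 kHz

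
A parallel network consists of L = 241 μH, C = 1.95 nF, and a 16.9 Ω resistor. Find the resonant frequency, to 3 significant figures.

232 kHz

ω₀ = 1/√(LC) = 1/√(0.000241 × 1.95e-09) = 1.459e+06 rad/s
f₀ = ω₀/(2π) = 232 kHz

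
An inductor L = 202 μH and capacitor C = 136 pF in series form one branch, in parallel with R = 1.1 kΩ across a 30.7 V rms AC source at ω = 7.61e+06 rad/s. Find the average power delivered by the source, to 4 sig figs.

856.8 mW

X_L = ωL = 1537 Ω
X_C = 1/(ωC) = 966.2 Ω
Branch 1: Z₁ = R = 1100 Ω
Branch 2 (series LC): Z₂ = j(X_L − X_C) = j571.0 Ω
Parallel: Z = Z₁Z₂/(Z₁+Z₂), |Z| = 506.8 Ω, ∠Z = 62.57°
I = V/|Z| = 60.58 mA
P = VI cos φ = 30.7 × 0.06058 × cos(62.57°) = 856.8 mW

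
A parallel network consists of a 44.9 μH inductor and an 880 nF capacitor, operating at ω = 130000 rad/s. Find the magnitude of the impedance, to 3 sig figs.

X_L = ωL = 5.84 Ω
X_C = 1/(ωC) = 8.74 Ω
Parallel: admittances add. Y = 1/(jωL) + jωC
Y = (0 − j0.0569) S
|Y| = 0.0569 S → |Z| = 1/|Y| = 17.6 Ω, ∠Z = −∠Y = 90.0°

17.6 Ω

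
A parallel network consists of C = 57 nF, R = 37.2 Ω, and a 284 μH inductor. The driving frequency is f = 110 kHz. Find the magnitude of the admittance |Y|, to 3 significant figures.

ω = 2πf = 691200 rad/s
X_L = ωL = 196 Ω
X_C = 1/(ωC) = 25.4 Ω
Parallel: admittances add. Y = 1/R + 1/(jωL) + jωC
Y = (0.0269 + j0.0343) S
|Y| = 0.0436 S → |Z| = 1/|Y| = 22.9 Ω, ∠Z = −∠Y = -51.9°

43.6 mS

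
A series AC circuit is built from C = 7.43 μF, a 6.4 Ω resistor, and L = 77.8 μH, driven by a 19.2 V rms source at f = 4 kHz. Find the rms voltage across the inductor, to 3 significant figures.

5.18 V

ω = 2πf = 25130 rad/s
X_L = ωL = 1.96 Ω
X_C = 1/(ωC) = 5.36 Ω
Net reactance X = X_L − X_C = -3.40 Ω
Z = 6.40 − j3.40 Ω
|Z| = √(6.40² + 3.40²) = 7.25 Ω
I = V/|Z| = 2.65 A
V_L = I·|Z_L| = 2.65 × 1.96 = 5.18 V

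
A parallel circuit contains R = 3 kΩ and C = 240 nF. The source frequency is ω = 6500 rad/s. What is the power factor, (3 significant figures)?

0.209

X_C = 1/(ωC) = 641 Ω
Parallel: admittances add. Y = 1/R + jωC
Y = (0.000333 + j0.00156) S
|Y| = 0.00160 S → |Z| = 1/|Y| = 627 Ω, ∠Z = −∠Y = -77.9°
cos φ = cos(-77.9°) = 0.209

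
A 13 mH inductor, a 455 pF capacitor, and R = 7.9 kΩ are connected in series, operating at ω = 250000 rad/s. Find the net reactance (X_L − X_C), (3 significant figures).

X_L = ωL = 3250 Ω
X_C = 1/(ωC) = 8790 Ω
X = 3250 − 8790 = -5540 Ω

-5540 Ω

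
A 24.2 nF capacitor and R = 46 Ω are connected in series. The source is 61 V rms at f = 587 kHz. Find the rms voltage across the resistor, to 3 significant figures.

59.3 V

ω = 2πf = 3.688e+06 rad/s
X_C = 1/(ωC) = 11.2 Ω
Z = 46.0 − j11.2 Ω
|Z| = √(46.0² + 11.2²) = 47.3 Ω
I = V/|Z| = 1.29 A
V_R = I·|Z_R| = 1.29 × 46.0 = 59.3 V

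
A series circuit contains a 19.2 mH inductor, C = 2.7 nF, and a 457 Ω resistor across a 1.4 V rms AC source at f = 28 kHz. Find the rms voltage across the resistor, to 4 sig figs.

0.4732 V

ω = 2πf = 175900 rad/s
X_L = ωL = 3378 Ω
X_C = 1/(ωC) = 2105 Ω
Net reactance X = X_L − X_C = 1273 Ω
Z = 457.0 + j1273 Ω
|Z| = √(457.0² + 1273²) = 1352 Ω
I = V/|Z| = 1.035 mA
V_R = I·|Z_R| = 0.001035 × 457.0 = 0.4732 V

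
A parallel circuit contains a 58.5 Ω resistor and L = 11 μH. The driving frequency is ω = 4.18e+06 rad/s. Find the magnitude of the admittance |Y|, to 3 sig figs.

27.7 mS

X_L = ωL = 46.0 Ω
Parallel: admittances add. Y = 1/R + 1/(jωL)
Y = (0.0171 − j0.0217) S
|Y| = 0.0277 S → |Z| = 1/|Y| = 36.2 Ω, ∠Z = −∠Y = 51.8°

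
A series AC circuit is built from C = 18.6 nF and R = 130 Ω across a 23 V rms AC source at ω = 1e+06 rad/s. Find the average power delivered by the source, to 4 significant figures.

X_C = 1/(ωC) = 53.76 Ω
Z = 130.0 − j53.76 Ω
|Z| = √(130.0² + 53.76²) = 140.7 Ω
∠Z = arctan(-53.76/130.0) = -22.47°
I = V/|Z| = 163.5 mA
P = VI cos φ = 23 × 0.1635 × cos(-22.47°) = 3.475 W

3.475 W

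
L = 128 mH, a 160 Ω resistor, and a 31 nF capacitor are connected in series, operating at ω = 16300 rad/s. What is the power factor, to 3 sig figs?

0.830

X_L = ωL = 2090 Ω
X_C = 1/(ωC) = 1980 Ω
Net reactance X = X_L − X_C = 107 Ω
Z = 160 + j107 Ω
|Z| = √(160² + 107²) = 193 Ω
∠Z = arctan(107/160) = 33.9°
cos φ = cos(33.9°) = 0.830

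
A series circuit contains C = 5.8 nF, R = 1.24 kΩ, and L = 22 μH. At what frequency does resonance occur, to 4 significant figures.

445.5 kHz

ω₀ = 1/√(LC) = 1/√(2.2e-05 × 5.8e-09) = 2.799e+06 rad/s
f₀ = ω₀/(2π) = 445.5 kHz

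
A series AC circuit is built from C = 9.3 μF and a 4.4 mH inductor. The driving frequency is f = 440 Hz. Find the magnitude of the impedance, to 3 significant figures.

26.7 Ω

ω = 2πf = 2765 rad/s
X_L = ωL = 12.2 Ω
X_C = 1/(ωC) = 38.9 Ω
Net reactance X = X_L − X_C = -26.7 Ω
Z = − j26.7 Ω
|Z| = √(0² + 26.7²) = 26.7 Ω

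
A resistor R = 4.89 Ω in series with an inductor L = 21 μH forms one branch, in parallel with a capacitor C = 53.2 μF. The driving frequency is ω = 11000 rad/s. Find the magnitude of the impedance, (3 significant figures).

X_L = ωL = 0.231 Ω
X_C = 1/(ωC) = 1.71 Ω
Branch 1 (R+jX_L): Z₁ = 4.89 + j0.231 Ω, |Z₁| = 4.90 Ω
Branch 2 (−jX_C): Z₂ = −j1.71 Ω
Parallel: Z = Z₁Z₂/(Z₁+Z₂), |Z| = 1.64 Ω, ∠Z = -70.5°

1.64 Ω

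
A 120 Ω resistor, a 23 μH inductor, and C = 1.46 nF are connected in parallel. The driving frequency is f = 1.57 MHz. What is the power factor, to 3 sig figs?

ω = 2πf = 9.865e+06 rad/s
X_L = ωL = 227 Ω
X_C = 1/(ωC) = 69.4 Ω
Parallel: admittances add. Y = 1/R + 1/(jωL) + jωC
Y = (0.00833 + j0.00999) S
|Y| = 0.0130 S → |Z| = 1/|Y| = 76.8 Ω, ∠Z = −∠Y = -50.2°
cos φ = cos(-50.2°) = 0.640

0.640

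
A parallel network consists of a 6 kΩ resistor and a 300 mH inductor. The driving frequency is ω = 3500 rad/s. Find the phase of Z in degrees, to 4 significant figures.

X_L = ωL = 1050 Ω
Parallel: admittances add. Y = 1/R + 1/(jωL)
Y = (0.0001667 − j0.0009524) S
|Y| = 0.0009669 S → |Z| = 1/|Y| = 1034 Ω, ∠Z = −∠Y = 80.07°

80.07°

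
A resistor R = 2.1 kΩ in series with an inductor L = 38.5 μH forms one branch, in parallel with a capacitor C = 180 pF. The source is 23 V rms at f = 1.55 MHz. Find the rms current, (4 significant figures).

ω = 2πf = 9.739e+06 rad/s
X_L = ωL = 374.9 Ω
X_C = 1/(ωC) = 570.4 Ω
Branch 1 (R+jX_L): Z₁ = 2100 + j374.9 Ω, |Z₁| = 2133 Ω
Branch 2 (−jX_C): Z₂ = −j570.4 Ω
Parallel: Z = Z₁Z₂/(Z₁+Z₂), |Z| = 577.0 Ω, ∠Z = -74.56°
I = V/|Z| = 23/577.0 = 39.86 mA

39.86 mA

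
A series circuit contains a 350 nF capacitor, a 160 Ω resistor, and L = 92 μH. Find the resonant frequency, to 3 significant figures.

28.0 kHz

ω₀ = 1/√(LC) = 1/√(9.2e-05 × 3.5e-07) = 176200 rad/s
f₀ = ω₀/(2π) = 28.0 kHz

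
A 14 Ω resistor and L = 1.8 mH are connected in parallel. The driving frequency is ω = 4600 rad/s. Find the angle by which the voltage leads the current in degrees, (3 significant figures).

X_L = ωL = 8.28 Ω
Parallel: admittances add. Y = 1/R + 1/(jωL)
Y = (0.0714 − j0.121) S
|Y| = 0.140 S → |Z| = 1/|Y| = 7.13 Ω, ∠Z = −∠Y = 59.4°

59.4°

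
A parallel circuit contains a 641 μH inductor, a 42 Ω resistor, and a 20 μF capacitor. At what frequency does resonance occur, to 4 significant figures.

ω₀ = 1/√(LC) = 1/√(0.000641 × 2e-05) = 8832 rad/s
f₀ = ω₀/(2π) = 1.406 kHz

1.406 kHz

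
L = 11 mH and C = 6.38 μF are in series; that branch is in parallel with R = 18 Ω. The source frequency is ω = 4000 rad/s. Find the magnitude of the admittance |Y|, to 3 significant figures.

X_L = ωL = 44.0 Ω
X_C = 1/(ωC) = 39.2 Ω
Branch 1: Z₁ = R = 18.0 Ω
Branch 2 (series LC): Z₂ = j(X_L − X_C) = j4.82 Ω
Parallel: Z = Z₁Z₂/(Z₁+Z₂), |Z| = 4.65 Ω, ∠Z = 75.0°
|Y| = 1/|Z| = 215 mS

215 mS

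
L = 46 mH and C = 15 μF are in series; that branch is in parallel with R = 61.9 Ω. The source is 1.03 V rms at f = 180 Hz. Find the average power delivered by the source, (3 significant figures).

ω = 2πf = 1131 rad/s
X_L = ωL = 52.0 Ω
X_C = 1/(ωC) = 58.9 Ω
Branch 1: Z₁ = R = 61.9 Ω
Branch 2 (series LC): Z₂ = j(X_L − X_C) = −j6.92 Ω
Parallel: Z = Z₁Z₂/(Z₁+Z₂), |Z| = 6.88 Ω, ∠Z = -83.6°
I = V/|Z| = 150 mA
P = VI cos φ = 1.03 × 0.150 × cos(-83.6°) = 17.1 mW

17.1 mW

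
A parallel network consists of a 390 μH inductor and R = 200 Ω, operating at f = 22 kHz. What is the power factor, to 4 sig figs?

0.2603

ω = 2πf = 138200 rad/s
X_L = ωL = 53.91 Ω
Parallel: admittances add. Y = 1/R + 1/(jωL)
Y = (0.005000 − j0.01855) S
|Y| = 0.01921 S → |Z| = 1/|Y| = 52.05 Ω, ∠Z = −∠Y = 74.91°
cos φ = cos(74.91°) = 0.2603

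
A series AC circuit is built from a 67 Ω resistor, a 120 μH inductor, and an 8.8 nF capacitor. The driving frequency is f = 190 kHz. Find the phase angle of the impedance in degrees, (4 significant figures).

ω = 2πf = 1.194e+06 rad/s
X_L = ωL = 143.3 Ω
X_C = 1/(ωC) = 95.19 Ω
Net reactance X = X_L − X_C = 48.07 Ω
Z = 67.00 + j48.07 Ω
|Z| = √(67.00² + 48.07²) = 82.46 Ω
∠Z = arctan(48.07/67.00) = 35.66°

35.66°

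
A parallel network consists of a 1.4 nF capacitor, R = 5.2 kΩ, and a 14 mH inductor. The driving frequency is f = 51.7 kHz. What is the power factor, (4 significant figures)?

ω = 2πf = 324800 rad/s
X_L = ωL = 4548 Ω
X_C = 1/(ωC) = 2199 Ω
Parallel: admittances add. Y = 1/R + 1/(jωL) + jωC
Y = (0.0001923 + j0.0002349) S
|Y| = 0.0003036 S → |Z| = 1/|Y| = 3294 Ω, ∠Z = −∠Y = -50.69°
cos φ = cos(-50.69°) = 0.6335

0.6335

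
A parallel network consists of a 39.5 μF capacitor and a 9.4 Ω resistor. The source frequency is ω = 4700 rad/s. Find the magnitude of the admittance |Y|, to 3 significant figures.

X_C = 1/(ωC) = 5.39 Ω
Parallel: admittances add. Y = 1/R + jωC
Y = (0.106 + j0.186) S
|Y| = 0.214 S → |Z| = 1/|Y| = 4.67 Ω, ∠Z = −∠Y = -60.2°

214 mS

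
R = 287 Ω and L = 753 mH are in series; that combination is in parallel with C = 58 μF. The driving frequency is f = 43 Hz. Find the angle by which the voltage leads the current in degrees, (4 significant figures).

-80.61°

ω = 2πf = 270.2 rad/s
X_L = ωL = 203.4 Ω
X_C = 1/(ωC) = 63.82 Ω
Branch 1 (R+jX_L): Z₁ = 287.0 + j203.4 Ω, |Z₁| = 351.8 Ω
Branch 2 (−jX_C): Z₂ = −j63.82 Ω
Parallel: Z = Z₁Z₂/(Z₁+Z₂), |Z| = 70.34 Ω, ∠Z = -80.61°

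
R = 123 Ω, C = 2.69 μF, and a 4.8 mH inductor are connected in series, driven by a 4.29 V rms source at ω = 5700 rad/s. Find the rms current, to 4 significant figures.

X_L = ωL = 27.36 Ω
X_C = 1/(ωC) = 65.22 Ω
Net reactance X = X_L − X_C = -37.86 Ω
Z = 123.0 − j37.86 Ω
|Z| = √(123.0² + 37.86²) = 128.7 Ω
I = V/|Z| = 4.29/128.7 = 33.33 mA

33.33 mA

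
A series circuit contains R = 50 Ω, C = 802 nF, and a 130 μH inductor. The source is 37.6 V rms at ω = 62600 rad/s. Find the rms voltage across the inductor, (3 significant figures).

5.96 V

X_L = ωL = 8.14 Ω
X_C = 1/(ωC) = 19.9 Ω
Net reactance X = X_L − X_C = -11.8 Ω
Z = 50.0 − j11.8 Ω
|Z| = √(50.0² + 11.8²) = 51.4 Ω
I = V/|Z| = 732 mA
V_L = I·|Z_L| = 0.732 × 8.14 = 5.96 V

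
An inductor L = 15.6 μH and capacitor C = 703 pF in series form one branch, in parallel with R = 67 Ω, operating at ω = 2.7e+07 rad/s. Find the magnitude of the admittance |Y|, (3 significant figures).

X_L = ωL = 421 Ω
X_C = 1/(ωC) = 52.7 Ω
Branch 1: Z₁ = R = 67.0 Ω
Branch 2 (series LC): Z₂ = j(X_L − X_C) = j369 Ω
Parallel: Z = Z₁Z₂/(Z₁+Z₂), |Z| = 65.9 Ω, ∠Z = 10.3°
|Y| = 1/|Z| = 15.2 mS

15.2 mS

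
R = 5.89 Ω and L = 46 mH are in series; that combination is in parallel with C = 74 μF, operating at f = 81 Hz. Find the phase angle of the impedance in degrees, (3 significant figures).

ω = 2πf = 508.9 rad/s
X_L = ωL = 23.4 Ω
X_C = 1/(ωC) = 26.6 Ω
Branch 1 (R+jX_L): Z₁ = 5.89 + j23.4 Ω, |Z₁| = 24.1 Ω
Branch 2 (−jX_C): Z₂ = −j26.6 Ω
Parallel: Z = Z₁Z₂/(Z₁+Z₂), |Z| = 96.0 Ω, ∠Z = 13.9°

13.9°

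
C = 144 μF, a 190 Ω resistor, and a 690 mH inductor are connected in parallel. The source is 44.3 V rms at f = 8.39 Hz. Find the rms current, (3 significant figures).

ω = 2πf = 52.72 rad/s
X_L = ωL = 36.4 Ω
X_C = 1/(ωC) = 132 Ω
Parallel: admittances add. Y = 1/R + 1/(jωL) + jωC
Y = (0.00526 − j0.0199) S
|Y| = 0.0206 S → |Z| = 1/|Y| = 48.6 Ω, ∠Z = −∠Y = 75.2°
I = V/|Z| = 44.3/48.6 = 912 mA

912 mA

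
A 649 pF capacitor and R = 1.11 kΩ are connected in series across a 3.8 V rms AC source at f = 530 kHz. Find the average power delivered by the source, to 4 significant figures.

ω = 2πf = 3.33e+06 rad/s
X_C = 1/(ωC) = 462.7 Ω
Z = 1110 − j462.7 Ω
|Z| = √(1110² + 462.7²) = 1203 Ω
∠Z = arctan(-462.7/1110) = -22.63°
I = V/|Z| = 3.160 mA
P = VI cos φ = 3.8 × 0.003160 × cos(-22.63°) = 11.08 mW

11.08 mW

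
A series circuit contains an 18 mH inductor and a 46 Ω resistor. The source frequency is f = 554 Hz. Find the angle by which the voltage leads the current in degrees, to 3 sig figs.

53.7°

ω = 2πf = 3481 rad/s
X_L = ωL = 62.7 Ω
Z = 46.0 + j62.7 Ω
|Z| = √(46.0² + 62.7²) = 77.7 Ω
∠Z = arctan(62.7/46.0) = 53.7°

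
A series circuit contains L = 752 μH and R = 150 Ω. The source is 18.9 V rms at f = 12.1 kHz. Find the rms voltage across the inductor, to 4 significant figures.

ω = 2πf = 76030 rad/s
X_L = ωL = 57.17 Ω
Z = 150.0 + j57.17 Ω
|Z| = √(150.0² + 57.17²) = 160.5 Ω
I = V/|Z| = 117.7 mA
V_L = I·|Z_L| = 0.1177 × 57.17 = 6.731 V

6.731 V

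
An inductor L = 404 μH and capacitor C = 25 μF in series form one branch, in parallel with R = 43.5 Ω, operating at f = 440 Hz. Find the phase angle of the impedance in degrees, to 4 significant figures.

ω = 2πf = 2765 rad/s
X_L = ωL = 1.117 Ω
X_C = 1/(ωC) = 14.47 Ω
Branch 1: Z₁ = R = 43.50 Ω
Branch 2 (series LC): Z₂ = j(X_L − X_C) = −j13.35 Ω
Parallel: Z = Z₁Z₂/(Z₁+Z₂), |Z| = 12.76 Ω, ∠Z = -72.94°

-72.94°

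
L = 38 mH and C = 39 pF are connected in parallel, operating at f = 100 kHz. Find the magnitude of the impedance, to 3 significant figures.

57500 Ω

ω = 2πf = 628300 rad/s
X_L = ωL = 23900 Ω
X_C = 1/(ωC) = 40800 Ω
Parallel: admittances add. Y = 1/(jωL) + jωC
Y = (0 − j1.74e-05) S
|Y| = 1.74e-05 S → |Z| = 1/|Y| = 57500 Ω, ∠Z = −∠Y = 90.0°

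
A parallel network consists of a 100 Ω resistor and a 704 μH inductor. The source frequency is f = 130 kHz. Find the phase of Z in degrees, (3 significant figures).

9.87°

ω = 2πf = 816800 rad/s
X_L = ωL = 575 Ω
Parallel: admittances add. Y = 1/R + 1/(jωL)
Y = (0.0100 − j0.00174) S
|Y| = 0.0102 S → |Z| = 1/|Y| = 98.5 Ω, ∠Z = −∠Y = 9.87°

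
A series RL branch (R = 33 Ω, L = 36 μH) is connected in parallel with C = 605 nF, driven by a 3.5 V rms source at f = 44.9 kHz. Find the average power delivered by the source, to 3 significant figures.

ω = 2πf = 282100 rad/s
X_L = ωL = 10.2 Ω
X_C = 1/(ωC) = 5.86 Ω
Branch 1 (R+jX_L): Z₁ = 33.0 + j10.2 Ω, |Z₁| = 34.5 Ω
Branch 2 (−jX_C): Z₂ = −j5.86 Ω
Parallel: Z = Z₁Z₂/(Z₁+Z₂), |Z| = 6.08 Ω, ∠Z = -80.3°
I = V/|Z| = 576 mA
P = VI cos φ = 3.5 × 0.576 × cos(-80.3°) = 339 mW

339 mW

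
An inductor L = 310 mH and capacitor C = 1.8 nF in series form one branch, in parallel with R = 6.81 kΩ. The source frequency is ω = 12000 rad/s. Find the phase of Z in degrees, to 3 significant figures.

-9.09°

X_L = ωL = 3720 Ω
X_C = 1/(ωC) = 46300 Ω
Branch 1: Z₁ = R = 6810 Ω
Branch 2 (series LC): Z₂ = j(X_L − X_C) = −j42600 Ω
Parallel: Z = Z₁Z₂/(Z₁+Z₂), |Z| = 6720 Ω, ∠Z = -9.09°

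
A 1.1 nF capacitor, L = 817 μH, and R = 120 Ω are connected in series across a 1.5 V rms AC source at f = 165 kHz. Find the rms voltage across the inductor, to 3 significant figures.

10.3 V

ω = 2πf = 1.037e+06 rad/s
X_L = ωL = 847 Ω
X_C = 1/(ωC) = 877 Ω
Net reactance X = X_L − X_C = -29.9 Ω
Z = 120 − j29.9 Ω
|Z| = √(120² + 29.9²) = 124 Ω
I = V/|Z| = 12.1 mA
V_L = I·|Z_L| = 0.0121 × 847 = 10.3 V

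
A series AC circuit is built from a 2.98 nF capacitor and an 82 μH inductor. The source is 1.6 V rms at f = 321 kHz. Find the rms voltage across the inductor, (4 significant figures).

ω = 2πf = 2.017e+06 rad/s
X_L = ωL = 165.4 Ω
X_C = 1/(ωC) = 166.4 Ω
Net reactance X = X_L − X_C = -0.9931 Ω
Z = − j0.9931 Ω
|Z| = √(0² + 0.9931²) = 0.9931 Ω
I = V/|Z| = 1.611 A
V_L = I·|Z_L| = 1.611 × 165.4 = 266.5 V

266.5 V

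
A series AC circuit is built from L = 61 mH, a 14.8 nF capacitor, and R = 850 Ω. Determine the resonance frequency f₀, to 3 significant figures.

ω₀ = 1/√(LC) = 1/√(0.061 × 1.48e-08) = 33280 rad/s
f₀ = ω₀/(2π) = 5.30 kHz

5.30 kHz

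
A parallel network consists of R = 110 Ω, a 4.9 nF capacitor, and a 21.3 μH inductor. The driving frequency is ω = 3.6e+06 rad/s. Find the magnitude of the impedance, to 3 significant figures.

98.2 Ω

X_L = ωL = 76.7 Ω
X_C = 1/(ωC) = 56.7 Ω
Parallel: admittances add. Y = 1/R + 1/(jωL) + jωC
Y = (0.00909 + j0.00460) S
|Y| = 0.0102 S → |Z| = 1/|Y| = 98.2 Ω, ∠Z = −∠Y = -26.8°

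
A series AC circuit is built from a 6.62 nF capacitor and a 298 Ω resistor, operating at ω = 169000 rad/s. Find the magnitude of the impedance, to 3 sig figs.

X_C = 1/(ωC) = 894 Ω
Z = 298 − j894 Ω
|Z| = √(298² + 894²) = 942 Ω

942 Ω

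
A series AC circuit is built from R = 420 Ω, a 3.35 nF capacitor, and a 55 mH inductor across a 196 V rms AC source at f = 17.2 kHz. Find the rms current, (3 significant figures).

ω = 2πf = 108100 rad/s
X_L = ωL = 5940 Ω
X_C = 1/(ωC) = 2760 Ω
Net reactance X = X_L − X_C = 3180 Ω
Z = 420 + j3180 Ω
|Z| = √(420² + 3180²) = 3210 Ω
I = V/|Z| = 196/3210 = 61.1 mA

61.1 mA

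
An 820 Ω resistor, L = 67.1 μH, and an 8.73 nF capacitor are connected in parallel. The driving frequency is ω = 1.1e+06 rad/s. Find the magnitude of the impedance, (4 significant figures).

X_L = ωL = 73.81 Ω
X_C = 1/(ωC) = 104.1 Ω
Parallel: admittances add. Y = 1/R + 1/(jωL) + jωC
Y = (0.001220 − j0.003945) S
|Y| = 0.004129 S → |Z| = 1/|Y| = 242.2 Ω, ∠Z = −∠Y = 72.82°

242.2 Ω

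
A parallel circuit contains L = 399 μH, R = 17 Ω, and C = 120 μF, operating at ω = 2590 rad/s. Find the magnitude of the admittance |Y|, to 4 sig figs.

X_L = ωL = 1.033 Ω
X_C = 1/(ωC) = 3.218 Ω
Parallel: admittances add. Y = 1/R + 1/(jωL) + jωC
Y = (0.05882 − j0.6569) S
|Y| = 0.6595 S → |Z| = 1/|Y| = 1.516 Ω, ∠Z = −∠Y = 84.88°

659.5 mS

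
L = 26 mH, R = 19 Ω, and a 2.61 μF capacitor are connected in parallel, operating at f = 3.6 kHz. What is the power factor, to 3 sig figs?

ω = 2πf = 22620 rad/s
X_L = ωL = 588 Ω
X_C = 1/(ωC) = 16.9 Ω
Parallel: admittances add. Y = 1/R + 1/(jωL) + jωC
Y = (0.0526 + j0.0573) S
|Y| = 0.0778 S → |Z| = 1/|Y| = 12.8 Ω, ∠Z = −∠Y = -47.4°
cos φ = cos(-47.4°) = 0.676

0.676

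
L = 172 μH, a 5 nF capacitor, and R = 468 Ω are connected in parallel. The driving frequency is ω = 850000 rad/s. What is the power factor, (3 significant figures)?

X_L = ωL = 146 Ω
X_C = 1/(ωC) = 235 Ω
Parallel: admittances add. Y = 1/R + 1/(jωL) + jωC
Y = (0.00214 − j0.00259) S
|Y| = 0.00336 S → |Z| = 1/|Y| = 298 Ω, ∠Z = −∠Y = 50.5°
cos φ = cos(50.5°) = 0.636

0.636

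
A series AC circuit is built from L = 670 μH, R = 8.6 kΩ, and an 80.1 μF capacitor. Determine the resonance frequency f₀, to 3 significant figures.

687 Hz

ω₀ = 1/√(LC) = 1/√(0.00067 × 8.01e-05) = 4317 rad/s
f₀ = ω₀/(2π) = 687 Hz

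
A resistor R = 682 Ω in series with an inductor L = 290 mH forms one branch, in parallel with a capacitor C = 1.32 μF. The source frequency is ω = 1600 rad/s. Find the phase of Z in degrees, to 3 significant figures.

-55.0°

X_L = ωL = 464 Ω
X_C = 1/(ωC) = 473 Ω
Branch 1 (R+jX_L): Z₁ = 682 + j464 Ω, |Z₁| = 825 Ω
Branch 2 (−jX_C): Z₂ = −j473 Ω
Parallel: Z = Z₁Z₂/(Z₁+Z₂), |Z| = 573 Ω, ∠Z = -55.0°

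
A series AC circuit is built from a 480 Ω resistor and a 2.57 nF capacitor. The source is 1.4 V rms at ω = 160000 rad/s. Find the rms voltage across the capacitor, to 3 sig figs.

X_C = 1/(ωC) = 2430 Ω
Z = 480 − j2430 Ω
|Z| = √(480² + 2430²) = 2480 Ω
I = V/|Z| = 565 μA
V_C = I·|Z_C| = 0.000565 × 2430 = 1.37 V

1.37 V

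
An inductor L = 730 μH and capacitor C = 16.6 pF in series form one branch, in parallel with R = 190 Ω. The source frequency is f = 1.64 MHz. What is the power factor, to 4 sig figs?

ω = 2πf = 1.03e+07 rad/s
X_L = ωL = 7522 Ω
X_C = 1/(ωC) = 5846 Ω
Branch 1: Z₁ = R = 190.0 Ω
Branch 2 (series LC): Z₂ = j(X_L − X_C) = j1676 Ω
Parallel: Z = Z₁Z₂/(Z₁+Z₂), |Z| = 188.8 Ω, ∠Z = 6.467°
cos φ = cos(6.467°) = 0.9936

0.9936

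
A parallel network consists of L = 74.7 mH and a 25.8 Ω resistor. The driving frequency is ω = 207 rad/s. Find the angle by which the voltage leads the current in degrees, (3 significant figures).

X_L = ωL = 15.5 Ω
Parallel: admittances add. Y = 1/R + 1/(jωL)
Y = (0.0388 − j0.0647) S
|Y| = 0.0754 S → |Z| = 1/|Y| = 13.3 Ω, ∠Z = −∠Y = 59.1°

59.1°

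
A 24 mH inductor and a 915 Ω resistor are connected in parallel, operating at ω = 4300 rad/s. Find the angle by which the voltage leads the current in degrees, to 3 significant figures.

83.6°

X_L = ωL = 103 Ω
Parallel: admittances add. Y = 1/R + 1/(jωL)
Y = (0.00109 − j0.00969) S
|Y| = 0.00975 S → |Z| = 1/|Y| = 103 Ω, ∠Z = −∠Y = 83.6°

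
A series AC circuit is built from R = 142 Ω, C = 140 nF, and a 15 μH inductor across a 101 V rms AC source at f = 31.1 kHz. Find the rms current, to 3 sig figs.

ω = 2πf = 195400 rad/s
X_L = ωL = 2.93 Ω
X_C = 1/(ωC) = 36.6 Ω
Net reactance X = X_L − X_C = -33.6 Ω
Z = 142 − j33.6 Ω
|Z| = √(142² + 33.6²) = 146 Ω
I = V/|Z| = 101/146 = 692 mA

692 mA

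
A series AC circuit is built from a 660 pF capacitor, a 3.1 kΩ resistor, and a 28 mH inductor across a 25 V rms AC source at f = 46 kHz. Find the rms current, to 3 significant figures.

ω = 2πf = 289000 rad/s
X_L = ωL = 8090 Ω
X_C = 1/(ωC) = 5240 Ω
Net reactance X = X_L − X_C = 2850 Ω
Z = 3100 + j2850 Ω
|Z| = √(3100² + 2850²) = 4210 Ω
I = V/|Z| = 25/4210 = 5.94 mA

5.94 mA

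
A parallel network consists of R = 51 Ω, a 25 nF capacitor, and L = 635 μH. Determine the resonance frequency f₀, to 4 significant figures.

39.95 kHz

ω₀ = 1/√(LC) = 1/√(0.000635 × 2.5e-08) = 251000 rad/s
f₀ = ω₀/(2π) = 39.95 kHz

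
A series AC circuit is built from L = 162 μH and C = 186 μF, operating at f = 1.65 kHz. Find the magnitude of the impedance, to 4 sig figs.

ω = 2πf = 10370 rad/s
X_L = ωL = 1.679 Ω
X_C = 1/(ωC) = 0.5186 Ω
Net reactance X = X_L − X_C = 1.161 Ω
Z = j1.161 Ω
|Z| = √(0² + 1.161²) = 1.161 Ω

1.161 Ω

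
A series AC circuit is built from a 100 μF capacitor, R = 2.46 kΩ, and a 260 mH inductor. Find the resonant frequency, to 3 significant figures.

ω₀ = 1/√(LC) = 1/√(0.26 × 0.0001) = 196.1 rad/s
f₀ = ω₀/(2π) = 31.2 Hz

31.2 Hz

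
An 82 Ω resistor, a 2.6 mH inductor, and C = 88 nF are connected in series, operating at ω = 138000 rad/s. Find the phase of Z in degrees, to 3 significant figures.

X_L = ωL = 359 Ω
X_C = 1/(ωC) = 82.3 Ω
Net reactance X = X_L − X_C = 276 Ω
Z = 82.0 + j276 Ω
|Z| = √(82.0² + 276²) = 288 Ω
∠Z = arctan(276/82.0) = 73.5°

73.5°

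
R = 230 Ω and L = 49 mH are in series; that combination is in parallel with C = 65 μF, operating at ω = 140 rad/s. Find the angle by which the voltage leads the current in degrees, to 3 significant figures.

X_L = ωL = 6.86 Ω
X_C = 1/(ωC) = 110 Ω
Branch 1 (R+jX_L): Z₁ = 230 + j6.86 Ω, |Z₁| = 230 Ω
Branch 2 (−jX_C): Z₂ = −j110 Ω
Parallel: Z = Z₁Z₂/(Z₁+Z₂), |Z| = 100 Ω, ∠Z = -64.2°

-64.2°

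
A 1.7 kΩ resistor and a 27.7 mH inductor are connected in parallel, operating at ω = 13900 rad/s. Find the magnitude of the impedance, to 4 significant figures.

X_L = ωL = 385.0 Ω
Parallel: admittances add. Y = 1/R + 1/(jωL)
Y = (0.0005882 − j0.002597) S
|Y| = 0.002663 S → |Z| = 1/|Y| = 375.5 Ω, ∠Z = −∠Y = 77.24°

375.5 Ω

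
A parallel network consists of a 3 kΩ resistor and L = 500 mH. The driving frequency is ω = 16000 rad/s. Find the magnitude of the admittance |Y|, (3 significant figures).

356 μS

X_L = ωL = 8000 Ω
Parallel: admittances add. Y = 1/R + 1/(jωL)
Y = (0.000333 − j0.000125) S
|Y| = 0.000356 S → |Z| = 1/|Y| = 2810 Ω, ∠Z = −∠Y = 20.6°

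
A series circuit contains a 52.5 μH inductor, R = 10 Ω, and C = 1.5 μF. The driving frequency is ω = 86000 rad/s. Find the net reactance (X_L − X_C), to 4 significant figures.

X_L = ωL = 4.515 Ω
X_C = 1/(ωC) = 7.752 Ω
X = 4.515 − 7.752 = -3.237 Ω

-3.237 Ω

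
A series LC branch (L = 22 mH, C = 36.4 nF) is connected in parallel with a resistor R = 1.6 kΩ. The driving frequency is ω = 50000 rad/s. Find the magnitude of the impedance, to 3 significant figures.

521 Ω

X_L = ωL = 1100 Ω
X_C = 1/(ωC) = 549 Ω
Branch 1: Z₁ = R = 1600 Ω
Branch 2 (series LC): Z₂ = j(X_L − X_C) = j551 Ω
Parallel: Z = Z₁Z₂/(Z₁+Z₂), |Z| = 521 Ω, ∠Z = 71.0°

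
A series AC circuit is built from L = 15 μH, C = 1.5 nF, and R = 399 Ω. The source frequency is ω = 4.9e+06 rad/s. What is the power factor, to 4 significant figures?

0.9879

X_L = ωL = 73.50 Ω
X_C = 1/(ωC) = 136.1 Ω
Net reactance X = X_L − X_C = -62.55 Ω
Z = 399.0 − j62.55 Ω
|Z| = √(399.0² + 62.55²) = 403.9 Ω
∠Z = arctan(-62.55/399.0) = -8.910°
cos φ = cos(-8.910°) = 0.9879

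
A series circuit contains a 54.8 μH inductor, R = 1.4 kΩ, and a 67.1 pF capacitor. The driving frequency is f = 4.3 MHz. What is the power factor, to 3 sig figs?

ω = 2πf = 2.702e+07 rad/s
X_L = ωL = 1480 Ω
X_C = 1/(ωC) = 552 Ω
Net reactance X = X_L − X_C = 929 Ω
Z = 1400 + j929 Ω
|Z| = √(1400² + 929²) = 1680 Ω
∠Z = arctan(929/1400) = 33.6°
cos φ = cos(33.6°) = 0.833

0.833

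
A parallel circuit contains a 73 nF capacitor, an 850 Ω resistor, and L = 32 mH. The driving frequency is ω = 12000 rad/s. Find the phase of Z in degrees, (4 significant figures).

X_L = ωL = 384.0 Ω
X_C = 1/(ωC) = 1142 Ω
Parallel: admittances add. Y = 1/R + 1/(jωL) + jωC
Y = (0.001176 − j0.001728) S
|Y| = 0.002091 S → |Z| = 1/|Y| = 478.3 Ω, ∠Z = −∠Y = 55.75°

55.75°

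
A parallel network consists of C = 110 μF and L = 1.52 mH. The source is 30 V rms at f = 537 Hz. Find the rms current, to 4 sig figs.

5.285 A

ω = 2πf = 3374 rad/s
X_L = ωL = 5.129 Ω
X_C = 1/(ωC) = 2.694 Ω
Parallel: admittances add. Y = 1/(jωL) + jωC
Y = (0 + j0.1762) S
|Y| = 0.1762 S → |Z| = 1/|Y| = 5.677 Ω, ∠Z = −∠Y = -90.00°
I = V/|Z| = 30/5.677 = 5.285 A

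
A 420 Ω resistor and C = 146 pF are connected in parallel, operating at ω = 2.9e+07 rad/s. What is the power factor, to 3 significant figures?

X_C = 1/(ωC) = 236 Ω
Parallel: admittances add. Y = 1/R + jωC
Y = (0.00238 + j0.00423) S
|Y| = 0.00486 S → |Z| = 1/|Y| = 206 Ω, ∠Z = −∠Y = -60.6°
cos φ = cos(-60.6°) = 0.490

0.490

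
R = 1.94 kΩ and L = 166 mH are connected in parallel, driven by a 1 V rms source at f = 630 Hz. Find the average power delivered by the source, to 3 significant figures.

515 μW

ω = 2πf = 3958 rad/s
X_L = ωL = 657 Ω
Parallel: admittances add. Y = 1/R + 1/(jωL)
Y = (0.000515 − j0.00152) S
|Y| = 0.00161 S → |Z| = 1/|Y| = 622 Ω, ∠Z = −∠Y = 71.3°
I = V/|Z| = 1.61 mA
P = VI cos φ = 1 × 0.00161 × cos(71.3°) = 515 μW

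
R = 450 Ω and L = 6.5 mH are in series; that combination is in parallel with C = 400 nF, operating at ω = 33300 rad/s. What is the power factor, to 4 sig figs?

0.1434

X_L = ωL = 216.4 Ω
X_C = 1/(ωC) = 75.08 Ω
Branch 1 (R+jX_L): Z₁ = 450.0 + j216.4 Ω, |Z₁| = 499.4 Ω
Branch 2 (−jX_C): Z₂ = −j75.08 Ω
Parallel: Z = Z₁Z₂/(Z₁+Z₂), |Z| = 79.48 Ω, ∠Z = -81.75°
cos φ = cos(-81.75°) = 0.1434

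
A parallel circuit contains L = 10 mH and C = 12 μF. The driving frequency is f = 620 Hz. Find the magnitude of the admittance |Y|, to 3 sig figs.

21.1 mS

ω = 2πf = 3896 rad/s
X_L = ωL = 39.0 Ω
X_C = 1/(ωC) = 21.4 Ω
Parallel: admittances add. Y = 1/(jωL) + jωC
Y = (0 + j0.0211) S
|Y| = 0.0211 S → |Z| = 1/|Y| = 47.4 Ω, ∠Z = −∠Y = -90.0°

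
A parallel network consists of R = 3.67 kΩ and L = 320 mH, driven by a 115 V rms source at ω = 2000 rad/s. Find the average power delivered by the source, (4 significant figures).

3.604 W

X_L = ωL = 640.0 Ω
Parallel: admittances add. Y = 1/R + 1/(jωL)
Y = (0.0002725 − j0.001563) S
|Y| = 0.001586 S → |Z| = 1/|Y| = 630.5 Ω, ∠Z = −∠Y = 80.11°
I = V/|Z| = 182.4 mA
P = VI cos φ = 115 × 0.1824 × cos(80.11°) = 3.604 W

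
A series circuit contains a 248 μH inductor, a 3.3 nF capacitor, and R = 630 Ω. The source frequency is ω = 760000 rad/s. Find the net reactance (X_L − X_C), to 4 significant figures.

X_L = ωL = 188.5 Ω
X_C = 1/(ωC) = 398.7 Ω
X = 188.5 − 398.7 = -210.2 Ω

-210.2 Ω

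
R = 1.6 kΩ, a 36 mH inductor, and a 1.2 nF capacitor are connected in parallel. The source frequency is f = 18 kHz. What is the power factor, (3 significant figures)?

0.985

ω = 2πf = 113100 rad/s
X_L = ωL = 4070 Ω
X_C = 1/(ωC) = 7370 Ω
Parallel: admittances add. Y = 1/R + 1/(jωL) + jωC
Y = (0.000625 − j0.000110) S
|Y| = 0.000635 S → |Z| = 1/|Y| = 1580 Ω, ∠Z = −∠Y = 9.97°
cos φ = cos(9.97°) = 0.985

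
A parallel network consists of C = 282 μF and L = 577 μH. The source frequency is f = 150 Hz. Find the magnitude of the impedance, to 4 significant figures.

ω = 2πf = 942.5 rad/s
X_L = ωL = 0.5438 Ω
X_C = 1/(ωC) = 3.763 Ω
Parallel: admittances add. Y = 1/(jωL) + jωC
Y = (0 − j1.573) S
|Y| = 1.573 S → |Z| = 1/|Y| = 0.6357 Ω, ∠Z = −∠Y = 90.00°

0.6357 Ω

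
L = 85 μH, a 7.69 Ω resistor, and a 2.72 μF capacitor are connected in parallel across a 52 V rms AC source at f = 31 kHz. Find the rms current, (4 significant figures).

ω = 2πf = 194800 rad/s
X_L = ωL = 16.56 Ω
X_C = 1/(ωC) = 1.888 Ω
Parallel: admittances add. Y = 1/R + 1/(jωL) + jωC
Y = (0.1300 + j0.4694) S
|Y| = 0.4871 S → |Z| = 1/|Y| = 2.053 Ω, ∠Z = −∠Y = -74.52°
I = V/|Z| = 52/2.053 = 25.33 A

25.33 A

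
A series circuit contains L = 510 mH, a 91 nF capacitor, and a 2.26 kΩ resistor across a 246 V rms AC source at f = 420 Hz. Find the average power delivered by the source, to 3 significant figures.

ω = 2πf = 2639 rad/s
X_L = ωL = 1350 Ω
X_C = 1/(ωC) = 4160 Ω
Net reactance X = X_L − X_C = -2820 Ω
Z = 2260 − j2820 Ω
|Z| = √(2260² + 2820²) = 3610 Ω
∠Z = arctan(-2820/2260) = -51.3°
I = V/|Z| = 68.1 mA
P = VI cos φ = 246 × 0.0681 × cos(-51.3°) = 10.5 W

10.5 W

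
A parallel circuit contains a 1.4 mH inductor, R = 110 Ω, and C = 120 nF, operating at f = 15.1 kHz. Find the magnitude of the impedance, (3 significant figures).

ω = 2πf = 94880 rad/s
X_L = ωL = 133 Ω
X_C = 1/(ωC) = 87.8 Ω
Parallel: admittances add. Y = 1/R + 1/(jωL) + jωC
Y = (0.00909 + j0.00386) S
|Y| = 0.00988 S → |Z| = 1/|Y| = 101 Ω, ∠Z = −∠Y = -23.0°

101 Ω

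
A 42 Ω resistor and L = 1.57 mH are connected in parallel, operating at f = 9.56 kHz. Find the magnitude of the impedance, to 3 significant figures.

38.4 Ω

ω = 2πf = 60070 rad/s
X_L = ωL = 94.3 Ω
Parallel: admittances add. Y = 1/R + 1/(jωL)
Y = (0.0238 − j0.0106) S
|Y| = 0.0261 S → |Z| = 1/|Y| = 38.4 Ω, ∠Z = −∠Y = 24.0°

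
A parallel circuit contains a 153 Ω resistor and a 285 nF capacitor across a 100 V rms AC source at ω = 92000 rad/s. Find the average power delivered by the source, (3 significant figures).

X_C = 1/(ωC) = 38.1 Ω
Parallel: admittances add. Y = 1/R + jωC
Y = (0.00654 + j0.0262) S
|Y| = 0.0270 S → |Z| = 1/|Y| = 37.0 Ω, ∠Z = −∠Y = -76.0°
I = V/|Z| = 2.70 A
P = VI cos φ = 100 × 2.70 × cos(-76.0°) = 65.4 W

65.4 W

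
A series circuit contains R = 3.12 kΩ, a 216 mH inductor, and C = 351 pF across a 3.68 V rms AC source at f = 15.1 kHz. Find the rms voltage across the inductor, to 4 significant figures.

ω = 2πf = 94880 rad/s
X_L = ωL = 20490 Ω
X_C = 1/(ωC) = 30030 Ω
Net reactance X = X_L − X_C = -9535 Ω
Z = 3120 − j9535 Ω
|Z| = √(3120² + 9535²) = 10030 Ω
I = V/|Z| = 366.8 μA
V_L = I·|Z_L| = 0.0003668 × 20490 = 7.517 V

7.517 V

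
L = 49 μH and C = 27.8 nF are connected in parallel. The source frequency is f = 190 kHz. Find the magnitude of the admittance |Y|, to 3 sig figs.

16.1 mS

ω = 2πf = 1.194e+06 rad/s
X_L = ωL = 58.5 Ω
X_C = 1/(ωC) = 30.1 Ω
Parallel: admittances add. Y = 1/(jωL) + jωC
Y = (0 + j0.0161) S
|Y| = 0.0161 S → |Z| = 1/|Y| = 62.1 Ω, ∠Z = −∠Y = -90.0°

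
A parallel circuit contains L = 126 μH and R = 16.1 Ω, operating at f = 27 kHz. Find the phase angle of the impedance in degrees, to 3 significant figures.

37.0°

ω = 2πf = 169600 rad/s
X_L = ωL = 21.4 Ω
Parallel: admittances add. Y = 1/R + 1/(jωL)
Y = (0.0621 − j0.0468) S
|Y| = 0.0778 S → |Z| = 1/|Y| = 12.9 Ω, ∠Z = −∠Y = 37.0°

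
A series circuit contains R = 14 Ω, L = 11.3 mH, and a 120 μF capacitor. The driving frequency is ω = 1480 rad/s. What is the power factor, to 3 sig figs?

X_L = ωL = 16.7 Ω
X_C = 1/(ωC) = 5.63 Ω
Net reactance X = X_L − X_C = 11.1 Ω
Z = 14.0 + j11.1 Ω
|Z| = √(14.0² + 11.1²) = 17.9 Ω
∠Z = arctan(11.1/14.0) = 38.4°
cos φ = cos(38.4°) = 0.784

0.784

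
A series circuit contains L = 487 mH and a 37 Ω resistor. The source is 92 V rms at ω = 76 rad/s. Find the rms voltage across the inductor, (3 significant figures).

65.1 V

X_L = ωL = 37.0 Ω
Z = 37.0 + j37.0 Ω
|Z| = √(37.0² + 37.0²) = 52.3 Ω
I = V/|Z| = 1.76 A
V_L = I·|Z_L| = 1.76 × 37.0 = 65.1 V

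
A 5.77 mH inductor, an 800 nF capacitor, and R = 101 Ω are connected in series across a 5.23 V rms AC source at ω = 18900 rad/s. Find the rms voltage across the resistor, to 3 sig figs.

4.81 V

X_L = ωL = 109 Ω
X_C = 1/(ωC) = 66.1 Ω
Net reactance X = X_L − X_C = 42.9 Ω
Z = 101 + j42.9 Ω
|Z| = √(101² + 42.9²) = 110 Ω
I = V/|Z| = 47.7 mA
V_R = I·|Z_R| = 0.0477 × 101 = 4.81 V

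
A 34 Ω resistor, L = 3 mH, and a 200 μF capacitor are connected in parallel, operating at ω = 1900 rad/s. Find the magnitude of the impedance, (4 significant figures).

X_L = ωL = 5.700 Ω
X_C = 1/(ωC) = 2.632 Ω
Parallel: admittances add. Y = 1/R + 1/(jωL) + jωC
Y = (0.02941 + j0.2046) S
|Y| = 0.2067 S → |Z| = 1/|Y| = 4.839 Ω, ∠Z = −∠Y = -81.82°

4.839 Ω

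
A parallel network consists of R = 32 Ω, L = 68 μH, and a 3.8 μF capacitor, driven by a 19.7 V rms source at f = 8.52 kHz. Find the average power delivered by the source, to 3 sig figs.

12.1 W

ω = 2πf = 53530 rad/s
X_L = ωL = 3.64 Ω
X_C = 1/(ωC) = 4.92 Ω
Parallel: admittances add. Y = 1/R + 1/(jωL) + jωC
Y = (0.0312 − j0.0713) S
|Y| = 0.0778 S → |Z| = 1/|Y| = 12.8 Ω, ∠Z = −∠Y = 66.3°
I = V/|Z| = 1.53 A
P = VI cos φ = 19.7 × 1.53 × cos(66.3°) = 12.1 W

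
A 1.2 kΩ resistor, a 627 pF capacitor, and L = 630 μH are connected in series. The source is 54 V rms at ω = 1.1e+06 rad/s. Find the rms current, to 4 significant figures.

38.06 mA

X_L = ωL = 693.0 Ω
X_C = 1/(ωC) = 1450 Ω
Net reactance X = X_L − X_C = -756.9 Ω
Z = 1200 − j756.9 Ω
|Z| = √(1200² + 756.9²) = 1419 Ω
I = V/|Z| = 54/1419 = 38.06 mA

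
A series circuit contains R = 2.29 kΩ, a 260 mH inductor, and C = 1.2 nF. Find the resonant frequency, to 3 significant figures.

ω₀ = 1/√(LC) = 1/√(0.26 × 1.2e-09) = 56610 rad/s
f₀ = ω₀/(2π) = 9.01 kHz

9.01 kHz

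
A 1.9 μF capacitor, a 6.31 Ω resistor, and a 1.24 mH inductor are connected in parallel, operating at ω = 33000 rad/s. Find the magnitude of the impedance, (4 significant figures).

6.134 Ω

X_L = ωL = 40.92 Ω
X_C = 1/(ωC) = 15.95 Ω
Parallel: admittances add. Y = 1/R + 1/(jωL) + jωC
Y = (0.1585 + j0.03826) S
|Y| = 0.1630 S → |Z| = 1/|Y| = 6.134 Ω, ∠Z = −∠Y = -13.57°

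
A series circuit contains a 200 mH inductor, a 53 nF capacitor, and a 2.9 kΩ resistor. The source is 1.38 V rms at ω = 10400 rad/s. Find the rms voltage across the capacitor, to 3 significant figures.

0.860 V

X_L = ωL = 2080 Ω
X_C = 1/(ωC) = 1810 Ω
Net reactance X = X_L − X_C = 266 Ω
Z = 2900 + j266 Ω
|Z| = √(2900² + 266²) = 2910 Ω
I = V/|Z| = 474 μA
V_C = I·|Z_C| = 0.000474 × 1810 = 0.860 V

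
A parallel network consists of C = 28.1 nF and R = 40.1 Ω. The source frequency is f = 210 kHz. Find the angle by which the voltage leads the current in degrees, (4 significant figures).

ω = 2πf = 1.319e+06 rad/s
X_C = 1/(ωC) = 26.97 Ω
Parallel: admittances add. Y = 1/R + jωC
Y = (0.02494 + j0.03708) S
|Y| = 0.04468 S → |Z| = 1/|Y| = 22.38 Ω, ∠Z = −∠Y = -56.08°

-56.08°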